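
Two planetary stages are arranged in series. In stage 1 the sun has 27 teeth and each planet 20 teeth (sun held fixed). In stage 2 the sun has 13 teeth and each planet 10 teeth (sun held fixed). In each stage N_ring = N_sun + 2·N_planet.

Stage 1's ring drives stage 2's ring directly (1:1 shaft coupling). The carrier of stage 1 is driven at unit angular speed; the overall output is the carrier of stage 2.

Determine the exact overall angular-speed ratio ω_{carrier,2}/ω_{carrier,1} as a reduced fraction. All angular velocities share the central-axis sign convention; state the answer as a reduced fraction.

Stage 1: N_ring = 27 + 2·20 = 67
Stage 1: 27(ω_s−ω_c) = −67(ω_r−ω_c),  ω_s=0, ω_c=1
Stage 1: ω_r = 1 − (27/67)(0−1) = 94/67
  ⇒ ω_r¹/ω_c¹ = 94/67
Stage 2: N_ring = 13 + 2·10 = 33
Stage 2: 13(ω_s−ω_c) = −33(ω_r−ω_c),  ω_s=0, ω_r=1
Stage 2: 13(0−ω_c) = −33(1−ω_c)  ⇒  46ω_c = 33  ⇒  ω_c = 33/46
  ⇒ ω_c²/ω_r² = 33/46
Coupling ω_r² = ω_r¹ ⇒ overall = 94/67 × 33/46 = 1551/1541

1551/1541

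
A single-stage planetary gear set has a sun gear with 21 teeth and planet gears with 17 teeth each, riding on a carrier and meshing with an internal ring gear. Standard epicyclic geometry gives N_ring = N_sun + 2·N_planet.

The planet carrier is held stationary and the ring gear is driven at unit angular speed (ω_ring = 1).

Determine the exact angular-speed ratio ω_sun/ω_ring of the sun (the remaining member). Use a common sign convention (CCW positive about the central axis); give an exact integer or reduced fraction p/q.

-55/21

N_ring = 21 + 2·17 = 55
21(ω_s−ω_c) = −55(ω_r−ω_c),  ω_c=0, ω_r=1
ω_s = 0 − (55/21)(1−0) = -55/21
ω_s/ω_r = -55/21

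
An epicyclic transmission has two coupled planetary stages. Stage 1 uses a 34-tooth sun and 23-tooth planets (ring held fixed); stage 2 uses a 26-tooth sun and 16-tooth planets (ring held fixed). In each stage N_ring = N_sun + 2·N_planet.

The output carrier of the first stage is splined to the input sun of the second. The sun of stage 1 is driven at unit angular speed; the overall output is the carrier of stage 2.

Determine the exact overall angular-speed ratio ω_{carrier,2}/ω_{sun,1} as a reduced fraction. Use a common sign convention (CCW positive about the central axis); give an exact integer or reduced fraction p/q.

Stage 1: N_ring = 34 + 2·23 = 80
Stage 1: 34(ω_s−ω_c) = −80(ω_r−ω_c),  ω_r=0, ω_s=1
Stage 1: 34(1−ω_c) = −80(0−ω_c)  ⇒  114ω_c = 34  ⇒  ω_c = 17/57
  ⇒ ω_c¹/ω_s¹ = 17/57
Stage 2: N_ring = 26 + 2·16 = 58
Stage 2: 26(ω_s−ω_c) = −58(ω_r−ω_c),  ω_r=0, ω_s=1
Stage 2: 26(1−ω_c) = −58(0−ω_c)  ⇒  84ω_c = 26  ⇒  ω_c = 13/42
  ⇒ ω_c²/ω_s² = 13/42
Coupling ω_s² = ω_c¹ ⇒ overall = 17/57 × 13/42 = 221/2394

221/2394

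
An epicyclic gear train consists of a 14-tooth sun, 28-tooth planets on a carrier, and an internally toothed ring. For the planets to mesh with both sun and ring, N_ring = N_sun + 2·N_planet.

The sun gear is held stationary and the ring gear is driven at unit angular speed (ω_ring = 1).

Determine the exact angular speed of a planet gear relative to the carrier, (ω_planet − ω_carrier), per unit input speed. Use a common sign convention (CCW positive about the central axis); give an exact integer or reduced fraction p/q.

5/12

N_ring = 14 + 2·28 = 70
14(ω_s−ω_c) = −70(ω_r−ω_c),  ω_s=0, ω_r=1
14(0−ω_c) = −70(1−ω_c)  ⇒  84ω_c = 70  ⇒  ω_c = 5/6
sun–planet: 14·(0−5/6) = −28·(ω_p−ω_c)  ⇒  ω_p−ω_c = −(14/28)·(-5/6) = 5/12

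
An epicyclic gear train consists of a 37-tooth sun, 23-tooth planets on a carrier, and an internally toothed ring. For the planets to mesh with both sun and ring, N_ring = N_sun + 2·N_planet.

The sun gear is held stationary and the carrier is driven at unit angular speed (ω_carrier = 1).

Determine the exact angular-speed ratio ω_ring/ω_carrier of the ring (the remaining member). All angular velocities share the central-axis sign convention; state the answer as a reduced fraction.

120/83

N_ring = 37 + 2·23 = 83
37(ω_s−ω_c) = −83(ω_r−ω_c),  ω_s=0, ω_c=1
ω_r = 1 − (37/83)(0−1) = 120/83
ω_r/ω_c = 120/83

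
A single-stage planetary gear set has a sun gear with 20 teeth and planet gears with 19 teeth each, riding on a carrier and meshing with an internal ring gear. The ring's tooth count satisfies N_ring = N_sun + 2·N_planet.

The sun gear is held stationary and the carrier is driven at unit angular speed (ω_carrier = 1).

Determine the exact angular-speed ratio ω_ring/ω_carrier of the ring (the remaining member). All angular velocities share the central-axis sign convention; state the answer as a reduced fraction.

N_ring = 20 + 2·19 = 58
20(ω_s−ω_c) = −58(ω_r−ω_c),  ω_s=0, ω_c=1
ω_r = 1 − (20/58)(0−1) = 39/29
ω_r/ω_c = 39/29

39/29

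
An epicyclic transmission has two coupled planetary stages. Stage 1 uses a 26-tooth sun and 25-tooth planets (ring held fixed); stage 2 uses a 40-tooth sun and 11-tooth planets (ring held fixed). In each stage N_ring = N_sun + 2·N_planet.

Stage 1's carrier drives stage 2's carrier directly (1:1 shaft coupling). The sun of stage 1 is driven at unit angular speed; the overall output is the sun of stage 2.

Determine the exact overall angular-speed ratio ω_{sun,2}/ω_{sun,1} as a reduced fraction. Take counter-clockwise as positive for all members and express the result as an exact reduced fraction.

Stage 1: N_ring = 26 + 2·25 = 76
Stage 1: 26(ω_s−ω_c) = −76(ω_r−ω_c),  ω_r=0, ω_s=1
Stage 1: 26(1−ω_c) = −76(0−ω_c)  ⇒  102ω_c = 26  ⇒  ω_c = 13/51
  ⇒ ω_c¹/ω_s¹ = 13/51
Stage 2: N_ring = 40 + 2·11 = 62
Stage 2: 40(ω_s−ω_c) = −62(ω_r−ω_c),  ω_r=0, ω_c=1
Stage 2: ω_s = 1 − (62/40)(0−1) = 51/20
  ⇒ ω_s²/ω_c² = 51/20
Coupling ω_c² = ω_c¹ ⇒ overall = 13/51 × 51/20 = 13/20

13/20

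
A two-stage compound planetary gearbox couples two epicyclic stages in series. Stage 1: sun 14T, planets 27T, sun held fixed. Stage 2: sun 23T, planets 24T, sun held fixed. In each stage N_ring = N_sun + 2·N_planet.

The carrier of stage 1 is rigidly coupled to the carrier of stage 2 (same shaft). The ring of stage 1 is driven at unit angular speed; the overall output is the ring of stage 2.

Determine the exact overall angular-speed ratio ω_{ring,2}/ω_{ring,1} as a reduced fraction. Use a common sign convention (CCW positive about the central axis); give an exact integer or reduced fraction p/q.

Stage 1: N_ring = 14 + 2·27 = 68
Stage 1: 14(ω_s−ω_c) = −68(ω_r−ω_c),  ω_s=0, ω_r=1
Stage 1: 14(0−ω_c) = −68(1−ω_c)  ⇒  82ω_c = 68  ⇒  ω_c = 34/41
  ⇒ ω_c¹/ω_r¹ = 34/41
Stage 2: N_ring = 23 + 2·24 = 71
Stage 2: 23(ω_s−ω_c) = −71(ω_r−ω_c),  ω_s=0, ω_c=1
Stage 2: ω_r = 1 − (23/71)(0−1) = 94/71
  ⇒ ω_r²/ω_c² = 94/71
Coupling ω_c² = ω_c¹ ⇒ overall = 34/41 × 94/71 = 3196/2911

3196/2911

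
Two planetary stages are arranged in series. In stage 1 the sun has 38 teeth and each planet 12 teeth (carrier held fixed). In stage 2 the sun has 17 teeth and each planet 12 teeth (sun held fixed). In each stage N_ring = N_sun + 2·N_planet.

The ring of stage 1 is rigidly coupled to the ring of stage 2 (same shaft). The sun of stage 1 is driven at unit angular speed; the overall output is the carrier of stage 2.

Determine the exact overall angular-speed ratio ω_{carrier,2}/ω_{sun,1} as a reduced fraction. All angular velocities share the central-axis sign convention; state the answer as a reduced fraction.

-779/1798

Stage 1: N_ring = 38 + 2·12 = 62
Stage 1: 38(ω_s−ω_c) = −62(ω_r−ω_c),  ω_c=0, ω_s=1
Stage 1: ω_r = 0 − (38/62)(1−0) = -19/31
  ⇒ ω_r¹/ω_s¹ = -19/31
Stage 2: N_ring = 17 + 2·12 = 41
Stage 2: 17(ω_s−ω_c) = −41(ω_r−ω_c),  ω_s=0, ω_r=1
Stage 2: 17(0−ω_c) = −41(1−ω_c)  ⇒  58ω_c = 41  ⇒  ω_c = 41/58
  ⇒ ω_c²/ω_r² = 41/58
Coupling ω_r² = ω_r¹ ⇒ overall = -19/31 × 41/58 = -779/1798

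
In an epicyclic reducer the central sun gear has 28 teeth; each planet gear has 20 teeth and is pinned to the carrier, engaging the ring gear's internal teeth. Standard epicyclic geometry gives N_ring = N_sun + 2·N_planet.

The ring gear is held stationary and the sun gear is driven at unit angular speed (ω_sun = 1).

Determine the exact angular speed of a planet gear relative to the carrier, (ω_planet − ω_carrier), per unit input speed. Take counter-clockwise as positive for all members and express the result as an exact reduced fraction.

N_ring = 28 + 2·20 = 68
28(ω_s−ω_c) = −68(ω_r−ω_c),  ω_r=0, ω_s=1
28(1−ω_c) = −68(0−ω_c)  ⇒  96ω_c = 28  ⇒  ω_c = 7/24
sun–planet: 28·(1−7/24) = −20·(ω_p−ω_c)  ⇒  ω_p−ω_c = −(28/20)·(17/24) = -119/120

-119/120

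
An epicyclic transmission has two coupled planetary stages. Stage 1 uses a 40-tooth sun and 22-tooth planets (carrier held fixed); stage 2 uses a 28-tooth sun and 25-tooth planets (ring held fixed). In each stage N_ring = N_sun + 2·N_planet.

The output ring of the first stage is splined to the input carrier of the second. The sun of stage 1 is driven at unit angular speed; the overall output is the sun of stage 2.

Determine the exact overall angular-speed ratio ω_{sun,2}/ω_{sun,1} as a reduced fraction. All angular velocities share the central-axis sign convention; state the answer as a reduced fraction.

-265/147

Stage 1: N_ring = 40 + 2·22 = 84
Stage 1: 40(ω_s−ω_c) = −84(ω_r−ω_c),  ω_c=0, ω_s=1
Stage 1: ω_r = 0 − (40/84)(1−0) = -10/21
  ⇒ ω_r¹/ω_s¹ = -10/21
Stage 2: N_ring = 28 + 2·25 = 78
Stage 2: 28(ω_s−ω_c) = −78(ω_r−ω_c),  ω_r=0, ω_c=1
Stage 2: ω_s = 1 − (78/28)(0−1) = 53/14
  ⇒ ω_s²/ω_c² = 53/14
Coupling ω_c² = ω_r¹ ⇒ overall = -10/21 × 53/14 = -265/147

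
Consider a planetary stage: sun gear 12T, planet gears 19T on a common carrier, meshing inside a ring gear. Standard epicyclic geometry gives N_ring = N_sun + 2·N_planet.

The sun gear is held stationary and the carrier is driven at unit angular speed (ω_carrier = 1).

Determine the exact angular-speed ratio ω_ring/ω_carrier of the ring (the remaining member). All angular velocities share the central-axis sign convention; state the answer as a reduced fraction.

N_ring = 12 + 2·19 = 50
12(ω_s−ω_c) = −50(ω_r−ω_c),  ω_s=0, ω_c=1
ω_r = 1 − (12/50)(0−1) = 31/25
ω_r/ω_c = 31/25

31/25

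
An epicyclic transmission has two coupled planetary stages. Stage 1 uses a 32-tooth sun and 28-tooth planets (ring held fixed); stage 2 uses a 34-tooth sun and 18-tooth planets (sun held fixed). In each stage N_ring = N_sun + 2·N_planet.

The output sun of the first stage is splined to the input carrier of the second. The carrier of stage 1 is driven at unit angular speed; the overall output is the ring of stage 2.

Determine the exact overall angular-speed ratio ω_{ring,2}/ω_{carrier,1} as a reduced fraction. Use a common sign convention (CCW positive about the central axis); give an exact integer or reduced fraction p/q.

Stage 1: N_ring = 32 + 2·28 = 88
Stage 1: 32(ω_s−ω_c) = −88(ω_r−ω_c),  ω_r=0, ω_c=1
Stage 1: ω_s = 1 − (88/32)(0−1) = 15/4
  ⇒ ω_s¹/ω_c¹ = 15/4
Stage 2: N_ring = 34 + 2·18 = 70
Stage 2: 34(ω_s−ω_c) = −70(ω_r−ω_c),  ω_s=0, ω_c=1
Stage 2: ω_r = 1 − (34/70)(0−1) = 52/35
  ⇒ ω_r²/ω_c² = 52/35
Coupling ω_c² = ω_s¹ ⇒ overall = 15/4 × 52/35 = 39/7

39/7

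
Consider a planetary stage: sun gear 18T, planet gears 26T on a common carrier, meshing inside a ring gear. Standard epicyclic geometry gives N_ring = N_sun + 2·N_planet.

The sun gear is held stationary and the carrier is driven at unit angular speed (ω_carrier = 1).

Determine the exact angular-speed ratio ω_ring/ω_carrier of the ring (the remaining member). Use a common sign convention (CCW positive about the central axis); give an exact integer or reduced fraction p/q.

44/35

N_ring = 18 + 2·26 = 70
18(ω_s−ω_c) = −70(ω_r−ω_c),  ω_s=0, ω_c=1
ω_r = 1 − (18/70)(0−1) = 44/35
ω_r/ω_c = 44/35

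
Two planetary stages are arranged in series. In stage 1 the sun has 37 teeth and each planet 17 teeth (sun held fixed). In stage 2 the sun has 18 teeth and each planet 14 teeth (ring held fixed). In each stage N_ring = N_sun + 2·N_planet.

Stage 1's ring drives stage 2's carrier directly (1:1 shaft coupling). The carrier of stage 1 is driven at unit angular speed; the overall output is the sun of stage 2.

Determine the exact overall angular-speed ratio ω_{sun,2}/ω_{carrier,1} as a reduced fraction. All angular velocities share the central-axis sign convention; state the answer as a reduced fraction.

384/71

Stage 1: N_ring = 37 + 2·17 = 71
Stage 1: 37(ω_s−ω_c) = −71(ω_r−ω_c),  ω_s=0, ω_c=1
Stage 1: ω_r = 1 − (37/71)(0−1) = 108/71
  ⇒ ω_r¹/ω_c¹ = 108/71
Stage 2: N_ring = 18 + 2·14 = 46
Stage 2: 18(ω_s−ω_c) = −46(ω_r−ω_c),  ω_r=0, ω_c=1
Stage 2: ω_s = 1 − (46/18)(0−1) = 32/9
  ⇒ ω_s²/ω_c² = 32/9
Coupling ω_c² = ω_r¹ ⇒ overall = 108/71 × 32/9 = 384/71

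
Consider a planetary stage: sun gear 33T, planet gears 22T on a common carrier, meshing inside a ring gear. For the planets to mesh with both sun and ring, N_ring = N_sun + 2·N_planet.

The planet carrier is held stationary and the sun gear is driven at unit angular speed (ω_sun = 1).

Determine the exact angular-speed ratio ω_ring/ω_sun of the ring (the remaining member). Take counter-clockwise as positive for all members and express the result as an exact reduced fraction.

N_ring = 33 + 2·22 = 77
33(ω_s−ω_c) = −77(ω_r−ω_c),  ω_c=0, ω_s=1
ω_r = 0 − (33/77)(1−0) = -3/7
ω_r/ω_s = -3/7

-3/7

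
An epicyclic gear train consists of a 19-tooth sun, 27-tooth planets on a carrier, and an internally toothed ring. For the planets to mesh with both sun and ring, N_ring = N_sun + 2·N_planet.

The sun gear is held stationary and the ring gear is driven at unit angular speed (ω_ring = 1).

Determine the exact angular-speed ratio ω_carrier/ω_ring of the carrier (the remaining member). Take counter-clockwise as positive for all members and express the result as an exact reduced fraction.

73/92

N_ring = 19 + 2·27 = 73
19(ω_s−ω_c) = −73(ω_r−ω_c),  ω_s=0, ω_r=1
19(0−ω_c) = −73(1−ω_c)  ⇒  92ω_c = 73  ⇒  ω_c = 73/92
ω_c/ω_r = 73/92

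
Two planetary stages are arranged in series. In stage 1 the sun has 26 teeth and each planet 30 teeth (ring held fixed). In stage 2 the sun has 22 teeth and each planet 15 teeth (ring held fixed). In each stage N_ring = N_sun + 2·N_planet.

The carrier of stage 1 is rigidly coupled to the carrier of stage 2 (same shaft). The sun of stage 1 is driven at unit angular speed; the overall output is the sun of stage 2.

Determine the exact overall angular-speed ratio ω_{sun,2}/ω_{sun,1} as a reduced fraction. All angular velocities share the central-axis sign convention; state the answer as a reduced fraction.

Stage 1: N_ring = 26 + 2·30 = 86
Stage 1: 26(ω_s−ω_c) = −86(ω_r−ω_c),  ω_r=0, ω_s=1
Stage 1: 26(1−ω_c) = −86(0−ω_c)  ⇒  112ω_c = 26  ⇒  ω_c = 13/56
  ⇒ ω_c¹/ω_s¹ = 13/56
Stage 2: N_ring = 22 + 2·15 = 52
Stage 2: 22(ω_s−ω_c) = −52(ω_r−ω_c),  ω_r=0, ω_c=1
Stage 2: ω_s = 1 − (52/22)(0−1) = 37/11
  ⇒ ω_s²/ω_c² = 37/11
Coupling ω_c² = ω_c¹ ⇒ overall = 13/56 × 37/11 = 481/616

481/616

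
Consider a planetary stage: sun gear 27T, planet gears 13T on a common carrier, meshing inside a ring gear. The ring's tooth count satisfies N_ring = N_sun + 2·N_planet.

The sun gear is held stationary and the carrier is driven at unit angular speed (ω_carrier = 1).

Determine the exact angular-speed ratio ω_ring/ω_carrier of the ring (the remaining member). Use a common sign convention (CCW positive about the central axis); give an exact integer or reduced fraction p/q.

N_ring = 27 + 2·13 = 53
27(ω_s−ω_c) = −53(ω_r−ω_c),  ω_s=0, ω_c=1
ω_r = 1 − (27/53)(0−1) = 80/53
ω_r/ω_c = 80/53

80/53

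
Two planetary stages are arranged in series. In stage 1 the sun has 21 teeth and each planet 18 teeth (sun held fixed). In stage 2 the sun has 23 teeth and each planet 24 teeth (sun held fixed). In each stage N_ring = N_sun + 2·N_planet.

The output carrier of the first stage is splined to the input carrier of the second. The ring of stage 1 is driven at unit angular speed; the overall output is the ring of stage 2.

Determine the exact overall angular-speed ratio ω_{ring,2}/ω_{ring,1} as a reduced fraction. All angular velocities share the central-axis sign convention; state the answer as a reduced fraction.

893/923

Stage 1: N_ring = 21 + 2·18 = 57
Stage 1: 21(ω_s−ω_c) = −57(ω_r−ω_c),  ω_s=0, ω_r=1
Stage 1: 21(0−ω_c) = −57(1−ω_c)  ⇒  78ω_c = 57  ⇒  ω_c = 19/26
  ⇒ ω_c¹/ω_r¹ = 19/26
Stage 2: N_ring = 23 + 2·24 = 71
Stage 2: 23(ω_s−ω_c) = −71(ω_r−ω_c),  ω_s=0, ω_c=1
Stage 2: ω_r = 1 − (23/71)(0−1) = 94/71
  ⇒ ω_r²/ω_c² = 94/71
Coupling ω_c² = ω_c¹ ⇒ overall = 19/26 × 94/71 = 893/923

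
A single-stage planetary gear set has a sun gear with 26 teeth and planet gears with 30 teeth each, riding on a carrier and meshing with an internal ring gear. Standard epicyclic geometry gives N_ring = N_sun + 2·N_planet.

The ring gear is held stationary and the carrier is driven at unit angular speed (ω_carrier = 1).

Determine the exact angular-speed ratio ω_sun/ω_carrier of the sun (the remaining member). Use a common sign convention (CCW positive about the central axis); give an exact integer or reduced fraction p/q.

N_ring = 26 + 2·30 = 86
26(ω_s−ω_c) = −86(ω_r−ω_c),  ω_r=0, ω_c=1
ω_s = 1 − (86/26)(0−1) = 56/13
ω_s/ω_c = 56/13

56/13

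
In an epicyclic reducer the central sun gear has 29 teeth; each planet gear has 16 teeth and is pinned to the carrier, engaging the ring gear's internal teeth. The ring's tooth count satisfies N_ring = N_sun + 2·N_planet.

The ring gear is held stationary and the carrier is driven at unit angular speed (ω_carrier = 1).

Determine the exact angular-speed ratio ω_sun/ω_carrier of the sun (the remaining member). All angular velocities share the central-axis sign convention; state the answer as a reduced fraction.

N_ring = 29 + 2·16 = 61
29(ω_s−ω_c) = −61(ω_r−ω_c),  ω_r=0, ω_c=1
ω_s = 1 − (61/29)(0−1) = 90/29
ω_s/ω_c = 90/29

90/29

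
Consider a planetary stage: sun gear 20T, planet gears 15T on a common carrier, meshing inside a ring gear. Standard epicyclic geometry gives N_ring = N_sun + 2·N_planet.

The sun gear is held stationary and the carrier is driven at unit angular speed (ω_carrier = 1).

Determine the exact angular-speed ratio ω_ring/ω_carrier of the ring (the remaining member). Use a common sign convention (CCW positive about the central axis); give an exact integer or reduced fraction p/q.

7/5

N_ring = 20 + 2·15 = 50
20(ω_s−ω_c) = −50(ω_r−ω_c),  ω_s=0, ω_c=1
ω_r = 1 − (20/50)(0−1) = 7/5
ω_r/ω_c = 7/5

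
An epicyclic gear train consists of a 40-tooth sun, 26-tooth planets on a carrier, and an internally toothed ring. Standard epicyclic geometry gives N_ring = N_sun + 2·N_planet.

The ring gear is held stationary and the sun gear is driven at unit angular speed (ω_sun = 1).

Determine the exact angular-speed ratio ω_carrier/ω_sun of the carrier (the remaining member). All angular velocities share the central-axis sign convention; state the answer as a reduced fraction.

N_ring = 40 + 2·26 = 92
40(ω_s−ω_c) = −92(ω_r−ω_c),  ω_r=0, ω_s=1
40(1−ω_c) = −92(0−ω_c)  ⇒  132ω_c = 40  ⇒  ω_c = 10/33
ω_c/ω_s = 10/33

10/33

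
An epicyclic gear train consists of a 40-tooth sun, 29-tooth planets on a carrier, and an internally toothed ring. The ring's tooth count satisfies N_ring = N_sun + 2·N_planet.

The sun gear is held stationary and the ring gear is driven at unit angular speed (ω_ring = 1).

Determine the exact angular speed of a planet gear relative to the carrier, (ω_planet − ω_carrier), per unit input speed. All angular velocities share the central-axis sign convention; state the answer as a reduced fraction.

1960/2001

N_ring = 40 + 2·29 = 98
40(ω_s−ω_c) = −98(ω_r−ω_c),  ω_s=0, ω_r=1
40(0−ω_c) = −98(1−ω_c)  ⇒  138ω_c = 98  ⇒  ω_c = 49/69
sun–planet: 40·(0−49/69) = −29·(ω_p−ω_c)  ⇒  ω_p−ω_c = −(40/29)·(-49/69) = 1960/2001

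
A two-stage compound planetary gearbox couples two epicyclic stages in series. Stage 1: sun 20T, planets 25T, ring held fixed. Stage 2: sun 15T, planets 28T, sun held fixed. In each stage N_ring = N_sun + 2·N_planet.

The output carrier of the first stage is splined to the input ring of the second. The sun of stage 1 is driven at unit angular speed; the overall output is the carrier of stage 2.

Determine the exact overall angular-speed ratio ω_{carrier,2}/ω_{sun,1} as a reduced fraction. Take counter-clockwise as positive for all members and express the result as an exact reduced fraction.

Stage 1: N_ring = 20 + 2·25 = 70
Stage 1: 20(ω_s−ω_c) = −70(ω_r−ω_c),  ω_r=0, ω_s=1
Stage 1: 20(1−ω_c) = −70(0−ω_c)  ⇒  90ω_c = 20  ⇒  ω_c = 2/9
  ⇒ ω_c¹/ω_s¹ = 2/9
Stage 2: N_ring = 15 + 2·28 = 71
Stage 2: 15(ω_s−ω_c) = −71(ω_r−ω_c),  ω_s=0, ω_r=1
Stage 2: 15(0−ω_c) = −71(1−ω_c)  ⇒  86ω_c = 71  ⇒  ω_c = 71/86
  ⇒ ω_c²/ω_r² = 71/86
Coupling ω_r² = ω_c¹ ⇒ overall = 2/9 × 71/86 = 71/387

71/387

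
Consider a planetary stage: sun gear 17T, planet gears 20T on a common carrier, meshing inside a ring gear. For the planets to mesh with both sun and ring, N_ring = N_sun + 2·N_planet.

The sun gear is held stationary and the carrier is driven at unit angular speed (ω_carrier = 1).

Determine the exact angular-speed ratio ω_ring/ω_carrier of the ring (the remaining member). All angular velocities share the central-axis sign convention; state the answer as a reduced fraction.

74/57

N_ring = 17 + 2·20 = 57
17(ω_s−ω_c) = −57(ω_r−ω_c),  ω_s=0, ω_c=1
ω_r = 1 − (17/57)(0−1) = 74/57
ω_r/ω_c = 74/57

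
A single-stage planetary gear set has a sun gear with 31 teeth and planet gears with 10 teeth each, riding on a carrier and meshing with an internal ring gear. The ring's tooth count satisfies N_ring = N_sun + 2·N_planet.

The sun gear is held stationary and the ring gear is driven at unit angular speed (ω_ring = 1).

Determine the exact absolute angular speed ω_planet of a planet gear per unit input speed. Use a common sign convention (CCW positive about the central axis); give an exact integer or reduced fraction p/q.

N_ring = 31 + 2·10 = 51
31(ω_s−ω_c) = −51(ω_r−ω_c),  ω_s=0, ω_r=1
31(0−ω_c) = −51(1−ω_c)  ⇒  82ω_c = 51  ⇒  ω_c = 51/82
sun–planet: 31·(0−51/82) = −10·(ω_p−ω_c)  ⇒  ω_p−ω_c = −(31/10)·(-51/82) = 1581/820
ω_p = 51/82 + 1581/820 = 51/20

51/20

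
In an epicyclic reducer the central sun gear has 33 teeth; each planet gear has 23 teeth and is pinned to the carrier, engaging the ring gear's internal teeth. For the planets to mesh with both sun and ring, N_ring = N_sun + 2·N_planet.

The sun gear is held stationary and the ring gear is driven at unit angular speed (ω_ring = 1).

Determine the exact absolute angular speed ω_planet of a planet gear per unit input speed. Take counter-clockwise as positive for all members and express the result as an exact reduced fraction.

N_ring = 33 + 2·23 = 79
33(ω_s−ω_c) = −79(ω_r−ω_c),  ω_s=0, ω_r=1
33(0−ω_c) = −79(1−ω_c)  ⇒  112ω_c = 79  ⇒  ω_c = 79/112
sun–planet: 33·(0−79/112) = −23·(ω_p−ω_c)  ⇒  ω_p−ω_c = −(33/23)·(-79/112) = 2607/2576
ω_p = 79/112 + 2607/2576 = 79/46

79/46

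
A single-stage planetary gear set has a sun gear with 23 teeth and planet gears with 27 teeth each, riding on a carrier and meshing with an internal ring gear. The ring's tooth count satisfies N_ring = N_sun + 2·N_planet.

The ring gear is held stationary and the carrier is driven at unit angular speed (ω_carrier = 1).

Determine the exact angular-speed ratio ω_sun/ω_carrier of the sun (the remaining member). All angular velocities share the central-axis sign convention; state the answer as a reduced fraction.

100/23

N_ring = 23 + 2·27 = 77
23(ω_s−ω_c) = −77(ω_r−ω_c),  ω_r=0, ω_c=1
ω_s = 1 − (77/23)(0−1) = 100/23
ω_s/ω_c = 100/23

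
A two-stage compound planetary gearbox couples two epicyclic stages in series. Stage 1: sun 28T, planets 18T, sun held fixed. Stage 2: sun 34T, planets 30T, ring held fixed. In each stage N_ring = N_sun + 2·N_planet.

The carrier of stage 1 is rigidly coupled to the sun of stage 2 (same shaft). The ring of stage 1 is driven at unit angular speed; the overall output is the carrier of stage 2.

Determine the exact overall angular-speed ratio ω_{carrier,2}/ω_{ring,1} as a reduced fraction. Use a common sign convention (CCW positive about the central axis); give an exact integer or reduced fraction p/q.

17/92

Stage 1: N_ring = 28 + 2·18 = 64
Stage 1: 28(ω_s−ω_c) = −64(ω_r−ω_c),  ω_s=0, ω_r=1
Stage 1: 28(0−ω_c) = −64(1−ω_c)  ⇒  92ω_c = 64  ⇒  ω_c = 16/23
  ⇒ ω_c¹/ω_r¹ = 16/23
Stage 2: N_ring = 34 + 2·30 = 94
Stage 2: 34(ω_s−ω_c) = −94(ω_r−ω_c),  ω_r=0, ω_s=1
Stage 2: 34(1−ω_c) = −94(0−ω_c)  ⇒  128ω_c = 34  ⇒  ω_c = 17/64
  ⇒ ω_c²/ω_s² = 17/64
Coupling ω_s² = ω_c¹ ⇒ overall = 16/23 × 17/64 = 17/92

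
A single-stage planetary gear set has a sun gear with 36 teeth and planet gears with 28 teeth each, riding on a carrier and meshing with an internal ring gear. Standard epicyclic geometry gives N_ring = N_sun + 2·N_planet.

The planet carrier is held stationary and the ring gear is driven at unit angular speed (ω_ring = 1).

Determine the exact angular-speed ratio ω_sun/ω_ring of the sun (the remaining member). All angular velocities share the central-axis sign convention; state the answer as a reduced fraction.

N_ring = 36 + 2·28 = 92
36(ω_s−ω_c) = −92(ω_r−ω_c),  ω_c=0, ω_r=1
ω_s = 0 − (92/36)(1−0) = -23/9
ω_s/ω_r = -23/9

-23/9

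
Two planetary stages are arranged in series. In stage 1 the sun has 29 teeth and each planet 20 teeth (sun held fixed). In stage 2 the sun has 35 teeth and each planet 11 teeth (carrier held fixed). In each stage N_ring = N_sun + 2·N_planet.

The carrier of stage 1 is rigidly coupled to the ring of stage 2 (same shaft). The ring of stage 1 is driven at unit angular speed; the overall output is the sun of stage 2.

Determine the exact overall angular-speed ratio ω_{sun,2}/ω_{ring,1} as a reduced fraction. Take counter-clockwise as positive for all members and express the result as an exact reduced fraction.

-3933/3430

Stage 1: N_ring = 29 + 2·20 = 69
Stage 1: 29(ω_s−ω_c) = −69(ω_r−ω_c),  ω_s=0, ω_r=1
Stage 1: 29(0−ω_c) = −69(1−ω_c)  ⇒  98ω_c = 69  ⇒  ω_c = 69/98
  ⇒ ω_c¹/ω_r¹ = 69/98
Stage 2: N_ring = 35 + 2·11 = 57
Stage 2: 35(ω_s−ω_c) = −57(ω_r−ω_c),  ω_c=0, ω_r=1
Stage 2: ω_s = 0 − (57/35)(1−0) = -57/35
  ⇒ ω_s²/ω_r² = -57/35
Coupling ω_r² = ω_c¹ ⇒ overall = 69/98 × -57/35 = -3933/3430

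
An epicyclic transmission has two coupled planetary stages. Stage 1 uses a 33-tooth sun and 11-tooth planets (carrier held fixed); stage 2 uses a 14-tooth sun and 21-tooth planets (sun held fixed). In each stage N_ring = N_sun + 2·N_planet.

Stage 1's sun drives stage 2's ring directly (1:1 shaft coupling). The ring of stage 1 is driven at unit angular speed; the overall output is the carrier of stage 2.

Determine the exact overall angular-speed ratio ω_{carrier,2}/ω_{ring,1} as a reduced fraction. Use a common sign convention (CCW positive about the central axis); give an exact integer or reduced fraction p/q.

-4/3

Stage 1: N_ring = 33 + 2·11 = 55
Stage 1: 33(ω_s−ω_c) = −55(ω_r−ω_c),  ω_c=0, ω_r=1
Stage 1: ω_s = 0 − (55/33)(1−0) = -5/3
  ⇒ ω_s¹/ω_r¹ = -5/3
Stage 2: N_ring = 14 + 2·21 = 56
Stage 2: 14(ω_s−ω_c) = −56(ω_r−ω_c),  ω_s=0, ω_r=1
Stage 2: 14(0−ω_c) = −56(1−ω_c)  ⇒  70ω_c = 56  ⇒  ω_c = 4/5
  ⇒ ω_c²/ω_r² = 4/5
Coupling ω_r² = ω_s¹ ⇒ overall = -5/3 × 4/5 = -4/3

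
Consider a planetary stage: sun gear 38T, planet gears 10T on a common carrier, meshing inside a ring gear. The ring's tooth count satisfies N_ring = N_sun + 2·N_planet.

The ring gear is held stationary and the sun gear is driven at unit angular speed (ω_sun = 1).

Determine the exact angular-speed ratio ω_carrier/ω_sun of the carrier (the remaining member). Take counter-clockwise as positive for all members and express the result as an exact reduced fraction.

19/48

N_ring = 38 + 2·10 = 58
38(ω_s−ω_c) = −58(ω_r−ω_c),  ω_r=0, ω_s=1
38(1−ω_c) = −58(0−ω_c)  ⇒  96ω_c = 38  ⇒  ω_c = 19/48
ω_c/ω_s = 19/48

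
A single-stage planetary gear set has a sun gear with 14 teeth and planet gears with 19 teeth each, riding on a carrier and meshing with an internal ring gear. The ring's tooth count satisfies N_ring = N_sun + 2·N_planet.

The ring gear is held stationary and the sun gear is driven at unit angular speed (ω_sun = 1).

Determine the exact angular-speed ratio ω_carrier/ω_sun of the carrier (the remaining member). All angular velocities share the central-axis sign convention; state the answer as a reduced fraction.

7/33

N_ring = 14 + 2·19 = 52
14(ω_s−ω_c) = −52(ω_r−ω_c),  ω_r=0, ω_s=1
14(1−ω_c) = −52(0−ω_c)  ⇒  66ω_c = 14  ⇒  ω_c = 7/33
ω_c/ω_s = 7/33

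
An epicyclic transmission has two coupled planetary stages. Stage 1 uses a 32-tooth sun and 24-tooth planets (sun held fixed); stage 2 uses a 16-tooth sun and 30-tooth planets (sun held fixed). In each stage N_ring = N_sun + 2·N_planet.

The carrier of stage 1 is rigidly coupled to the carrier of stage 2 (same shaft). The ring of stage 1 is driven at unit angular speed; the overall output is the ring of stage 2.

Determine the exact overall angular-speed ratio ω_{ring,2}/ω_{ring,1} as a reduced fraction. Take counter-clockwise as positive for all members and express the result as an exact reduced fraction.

115/133

Stage 1: N_ring = 32 + 2·24 = 80
Stage 1: 32(ω_s−ω_c) = −80(ω_r−ω_c),  ω_s=0, ω_r=1
Stage 1: 32(0−ω_c) = −80(1−ω_c)  ⇒  112ω_c = 80  ⇒  ω_c = 5/7
  ⇒ ω_c¹/ω_r¹ = 5/7
Stage 2: N_ring = 16 + 2·30 = 76
Stage 2: 16(ω_s−ω_c) = −76(ω_r−ω_c),  ω_s=0, ω_c=1
Stage 2: ω_r = 1 − (16/76)(0−1) = 23/19
  ⇒ ω_r²/ω_c² = 23/19
Coupling ω_c² = ω_c¹ ⇒ overall = 5/7 × 23/19 = 115/133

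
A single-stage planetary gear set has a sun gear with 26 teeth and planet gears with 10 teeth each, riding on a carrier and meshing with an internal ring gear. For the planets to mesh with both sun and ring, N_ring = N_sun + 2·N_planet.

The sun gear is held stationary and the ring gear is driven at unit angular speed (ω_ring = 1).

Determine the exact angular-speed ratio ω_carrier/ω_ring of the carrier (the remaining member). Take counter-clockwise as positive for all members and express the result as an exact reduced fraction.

23/36

N_ring = 26 + 2·10 = 46
26(ω_s−ω_c) = −46(ω_r−ω_c),  ω_s=0, ω_r=1
26(0−ω_c) = −46(1−ω_c)  ⇒  72ω_c = 46  ⇒  ω_c = 23/36
ω_c/ω_r = 23/36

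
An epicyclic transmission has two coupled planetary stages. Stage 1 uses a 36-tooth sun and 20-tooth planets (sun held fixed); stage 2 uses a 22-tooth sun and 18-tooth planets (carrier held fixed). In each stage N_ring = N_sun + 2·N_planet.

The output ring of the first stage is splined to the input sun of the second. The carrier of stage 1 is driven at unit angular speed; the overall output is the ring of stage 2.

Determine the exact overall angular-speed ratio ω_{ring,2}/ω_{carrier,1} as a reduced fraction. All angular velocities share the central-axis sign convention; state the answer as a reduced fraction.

Stage 1: N_ring = 36 + 2·20 = 76
Stage 1: 36(ω_s−ω_c) = −76(ω_r−ω_c),  ω_s=0, ω_c=1
Stage 1: ω_r = 1 − (36/76)(0−1) = 28/19
  ⇒ ω_r¹/ω_c¹ = 28/19
Stage 2: N_ring = 22 + 2·18 = 58
Stage 2: 22(ω_s−ω_c) = −58(ω_r−ω_c),  ω_c=0, ω_s=1
Stage 2: ω_r = 0 − (22/58)(1−0) = -11/29
  ⇒ ω_r²/ω_s² = -11/29
Coupling ω_s² = ω_r¹ ⇒ overall = 28/19 × -11/29 = -308/551

-308/551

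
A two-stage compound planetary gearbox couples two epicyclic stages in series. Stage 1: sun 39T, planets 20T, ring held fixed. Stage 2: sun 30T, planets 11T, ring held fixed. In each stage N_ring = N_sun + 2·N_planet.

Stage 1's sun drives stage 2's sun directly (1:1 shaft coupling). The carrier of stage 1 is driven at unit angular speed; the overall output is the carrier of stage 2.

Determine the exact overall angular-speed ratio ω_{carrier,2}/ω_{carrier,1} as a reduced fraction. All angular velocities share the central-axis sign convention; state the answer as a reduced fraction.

590/533

Stage 1: N_ring = 39 + 2·20 = 79
Stage 1: 39(ω_s−ω_c) = −79(ω_r−ω_c),  ω_r=0, ω_c=1
Stage 1: ω_s = 1 − (79/39)(0−1) = 118/39
  ⇒ ω_s¹/ω_c¹ = 118/39
Stage 2: N_ring = 30 + 2·11 = 52
Stage 2: 30(ω_s−ω_c) = −52(ω_r−ω_c),  ω_r=0, ω_s=1
Stage 2: 30(1−ω_c) = −52(0−ω_c)  ⇒  82ω_c = 30  ⇒  ω_c = 15/41
  ⇒ ω_c²/ω_s² = 15/41
Coupling ω_s² = ω_s¹ ⇒ overall = 118/39 × 15/41 = 590/533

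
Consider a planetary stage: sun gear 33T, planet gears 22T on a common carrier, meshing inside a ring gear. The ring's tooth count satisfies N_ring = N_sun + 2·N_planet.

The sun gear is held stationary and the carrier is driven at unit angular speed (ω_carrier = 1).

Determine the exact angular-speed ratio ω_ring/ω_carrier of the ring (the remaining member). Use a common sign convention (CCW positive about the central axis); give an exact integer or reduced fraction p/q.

10/7

N_ring = 33 + 2·22 = 77
33(ω_s−ω_c) = −77(ω_r−ω_c),  ω_s=0, ω_c=1
ω_r = 1 − (33/77)(0−1) = 10/7
ω_r/ω_c = 10/7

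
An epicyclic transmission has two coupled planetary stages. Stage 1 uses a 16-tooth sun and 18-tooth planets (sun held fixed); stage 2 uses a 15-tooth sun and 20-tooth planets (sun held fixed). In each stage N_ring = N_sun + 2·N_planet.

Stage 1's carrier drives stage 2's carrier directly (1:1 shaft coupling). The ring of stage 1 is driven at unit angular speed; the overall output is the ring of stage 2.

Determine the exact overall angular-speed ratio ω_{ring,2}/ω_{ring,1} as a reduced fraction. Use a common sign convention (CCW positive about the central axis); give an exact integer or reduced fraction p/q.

Stage 1: N_ring = 16 + 2·18 = 52
Stage 1: 16(ω_s−ω_c) = −52(ω_r−ω_c),  ω_s=0, ω_r=1
Stage 1: 16(0−ω_c) = −52(1−ω_c)  ⇒  68ω_c = 52  ⇒  ω_c = 13/17
  ⇒ ω_c¹/ω_r¹ = 13/17
Stage 2: N_ring = 15 + 2·20 = 55
Stage 2: 15(ω_s−ω_c) = −55(ω_r−ω_c),  ω_s=0, ω_c=1
Stage 2: ω_r = 1 − (15/55)(0−1) = 14/11
  ⇒ ω_r²/ω_c² = 14/11
Coupling ω_c² = ω_c¹ ⇒ overall = 13/17 × 14/11 = 182/187

182/187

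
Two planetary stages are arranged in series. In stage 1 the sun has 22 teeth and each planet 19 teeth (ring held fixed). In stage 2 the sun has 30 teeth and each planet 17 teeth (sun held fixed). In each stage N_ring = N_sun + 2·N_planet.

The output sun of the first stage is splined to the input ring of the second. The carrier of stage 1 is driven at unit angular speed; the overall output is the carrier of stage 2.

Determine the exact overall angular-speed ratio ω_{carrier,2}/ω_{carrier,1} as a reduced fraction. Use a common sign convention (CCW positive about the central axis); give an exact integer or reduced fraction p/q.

1312/517

Stage 1: N_ring = 22 + 2·19 = 60
Stage 1: 22(ω_s−ω_c) = −60(ω_r−ω_c),  ω_r=0, ω_c=1
Stage 1: ω_s = 1 − (60/22)(0−1) = 41/11
  ⇒ ω_s¹/ω_c¹ = 41/11
Stage 2: N_ring = 30 + 2·17 = 64
Stage 2: 30(ω_s−ω_c) = −64(ω_r−ω_c),  ω_s=0, ω_r=1
Stage 2: 30(0−ω_c) = −64(1−ω_c)  ⇒  94ω_c = 64  ⇒  ω_c = 32/47
  ⇒ ω_c²/ω_r² = 32/47
Coupling ω_r² = ω_s¹ ⇒ overall = 41/11 × 32/47 = 1312/517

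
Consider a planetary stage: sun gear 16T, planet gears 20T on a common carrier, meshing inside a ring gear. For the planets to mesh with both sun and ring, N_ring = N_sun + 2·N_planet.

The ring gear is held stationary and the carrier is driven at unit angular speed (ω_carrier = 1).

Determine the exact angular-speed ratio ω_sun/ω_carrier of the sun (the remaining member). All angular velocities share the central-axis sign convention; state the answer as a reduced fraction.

9/2

N_ring = 16 + 2·20 = 56
16(ω_s−ω_c) = −56(ω_r−ω_c),  ω_r=0, ω_c=1
ω_s = 1 − (56/16)(0−1) = 9/2
ω_s/ω_c = 9/2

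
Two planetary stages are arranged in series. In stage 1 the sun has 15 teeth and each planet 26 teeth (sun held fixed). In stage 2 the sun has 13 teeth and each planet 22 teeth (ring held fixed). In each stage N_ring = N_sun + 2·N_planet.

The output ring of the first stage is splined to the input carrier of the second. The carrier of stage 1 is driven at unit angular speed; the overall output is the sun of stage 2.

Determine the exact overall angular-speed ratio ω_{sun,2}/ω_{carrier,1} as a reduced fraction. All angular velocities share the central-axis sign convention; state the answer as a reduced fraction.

Stage 1: N_ring = 15 + 2·26 = 67
Stage 1: 15(ω_s−ω_c) = −67(ω_r−ω_c),  ω_s=0, ω_c=1
Stage 1: ω_r = 1 − (15/67)(0−1) = 82/67
  ⇒ ω_r¹/ω_c¹ = 82/67
Stage 2: N_ring = 13 + 2·22 = 57
Stage 2: 13(ω_s−ω_c) = −57(ω_r−ω_c),  ω_r=0, ω_c=1
Stage 2: ω_s = 1 − (57/13)(0−1) = 70/13
  ⇒ ω_s²/ω_c² = 70/13
Coupling ω_c² = ω_r¹ ⇒ overall = 82/67 × 70/13 = 5740/871

5740/871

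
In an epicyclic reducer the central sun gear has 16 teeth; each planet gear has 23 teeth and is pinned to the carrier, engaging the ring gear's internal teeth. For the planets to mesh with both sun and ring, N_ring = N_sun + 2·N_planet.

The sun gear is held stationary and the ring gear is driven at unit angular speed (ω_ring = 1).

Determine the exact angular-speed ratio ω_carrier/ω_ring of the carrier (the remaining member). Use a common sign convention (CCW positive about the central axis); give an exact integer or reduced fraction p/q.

N_ring = 16 + 2·23 = 62
16(ω_s−ω_c) = −62(ω_r−ω_c),  ω_s=0, ω_r=1
16(0−ω_c) = −62(1−ω_c)  ⇒  78ω_c = 62  ⇒  ω_c = 31/39
ω_c/ω_r = 31/39

31/39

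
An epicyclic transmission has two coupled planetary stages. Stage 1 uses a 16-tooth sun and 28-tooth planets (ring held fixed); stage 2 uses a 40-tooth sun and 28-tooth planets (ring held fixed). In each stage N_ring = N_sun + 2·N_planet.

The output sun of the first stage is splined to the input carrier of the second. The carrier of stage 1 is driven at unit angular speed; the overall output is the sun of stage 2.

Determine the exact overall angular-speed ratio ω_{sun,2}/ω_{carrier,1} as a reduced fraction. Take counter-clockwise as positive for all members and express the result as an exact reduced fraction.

Stage 1: N_ring = 16 + 2·28 = 72
Stage 1: 16(ω_s−ω_c) = −72(ω_r−ω_c),  ω_r=0, ω_c=1
Stage 1: ω_s = 1 − (72/16)(0−1) = 11/2
  ⇒ ω_s¹/ω_c¹ = 11/2
Stage 2: N_ring = 40 + 2·28 = 96
Stage 2: 40(ω_s−ω_c) = −96(ω_r−ω_c),  ω_r=0, ω_c=1
Stage 2: ω_s = 1 − (96/40)(0−1) = 17/5
  ⇒ ω_s²/ω_c² = 17/5
Coupling ω_c² = ω_s¹ ⇒ overall = 11/2 × 17/5 = 187/10

187/10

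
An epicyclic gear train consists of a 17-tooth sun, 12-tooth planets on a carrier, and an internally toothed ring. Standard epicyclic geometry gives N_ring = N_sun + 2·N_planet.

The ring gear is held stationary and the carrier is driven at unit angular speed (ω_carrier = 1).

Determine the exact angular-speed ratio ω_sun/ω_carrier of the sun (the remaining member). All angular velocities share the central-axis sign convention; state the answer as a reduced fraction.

N_ring = 17 + 2·12 = 41
17(ω_s−ω_c) = −41(ω_r−ω_c),  ω_r=0, ω_c=1
ω_s = 1 − (41/17)(0−1) = 58/17
ω_s/ω_c = 58/17

58/17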